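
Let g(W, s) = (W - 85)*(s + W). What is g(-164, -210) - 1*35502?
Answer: 57624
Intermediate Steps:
g(W, s) = (-85 + W)*(W + s)
g(-164, -210) - 1*35502 = ((-164)² - 85*(-164) - 85*(-210) - 164*(-210)) - 1*35502 = (26896 + 13940 + 17850 + 34440) - 35502 = 93126 - 35502 = 57624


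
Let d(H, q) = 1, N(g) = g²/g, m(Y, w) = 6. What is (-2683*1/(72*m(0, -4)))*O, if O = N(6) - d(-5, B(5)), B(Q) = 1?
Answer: -13415/432 ≈ -31.053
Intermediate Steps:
N(g) = g
O = 5 (O = 6 - 1*1 = 6 - 1 = 5)
(-2683*1/(72*m(0, -4)))*O = -2683/((6*(-12))*(-6))*5 = -2683/((-72*(-6)))*5 = -2683/432*5 = -13415/432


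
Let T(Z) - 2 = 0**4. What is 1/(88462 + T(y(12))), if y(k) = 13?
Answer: 1/88464 ≈ 1.1304e-5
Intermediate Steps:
T(Z) = 2 (T(Z) = 2 + 0**4 = 2 + 0 = 2)
1/(88462 + T(y(12))) = 1/(88462 + 2) = 1/88464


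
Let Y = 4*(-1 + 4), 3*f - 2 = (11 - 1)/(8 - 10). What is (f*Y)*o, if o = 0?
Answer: 0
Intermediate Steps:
f = -1 (f = ⅔ + ((11 - 1)/(8 - 10))/3 = ⅔ + (10/(-2))/3 = ⅔ + (10*(-½))/3 = ⅔ + (⅓)*(-5) = ⅔ - 5/3 = -1)
Y = 12 (Y = 4*3 = 12)
(f*Y)*o = -1*12*0 = -12*0 = 0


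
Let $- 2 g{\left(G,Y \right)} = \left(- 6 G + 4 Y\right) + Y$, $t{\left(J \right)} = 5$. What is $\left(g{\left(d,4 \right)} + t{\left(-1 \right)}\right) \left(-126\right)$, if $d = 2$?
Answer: $-126$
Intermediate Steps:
$g{\left(G,Y \right)} = 3 G - \frac{5 Y}{2}$ ($g{\left(G,Y \right)} = - \frac{\left(- 6 G + 4 Y\right) + Y}{2} = - \frac{- 6 G + 5 Y}{2} = 3 G - \frac{5 Y}{2}$)
$\left(g{\left(d,4 \right)} + t{\left(-1 \right)}\right) \left(-126\right) = \left(\left(3 \cdot 2 - 10\right) + 5\right) \left(-126\right) = \left(\left(6 - 10\right) + 5\right) \left(-126\right) = \left(-4 + 5\right) \left(-126\right) = 1 \left(-126\right) = -126$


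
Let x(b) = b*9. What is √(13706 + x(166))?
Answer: 20*√38 ≈ 123.29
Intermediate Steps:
x(b) = 9*b
√(13706 + x(166)) = √(13706 + 9*166) = √(13706 + 1494) = √15200 = 20*√38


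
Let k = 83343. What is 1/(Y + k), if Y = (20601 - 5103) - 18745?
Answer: 1/80096 ≈ 1.2485e-5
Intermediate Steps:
Y = -3247 (Y = 15498 - 18745 = -3247)
1/(Y + k) = 1/(-3247 + 83343) = 1/80096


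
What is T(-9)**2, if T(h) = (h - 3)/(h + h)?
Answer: 4/9 ≈ 0.44444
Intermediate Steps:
T(h) = (-3 + h)/(2*h) (T(h) = (-3 + h)/((2*h)) = (-3 + h)*(1/(2*h)) = (-3 + h)/(2*h))
T(-9)**2 = ((1/2)*(-3 - 9)/(-9))**2 = ((1/2)*(-1/9)*(-12))**2 = (2/3)**2 = 4/9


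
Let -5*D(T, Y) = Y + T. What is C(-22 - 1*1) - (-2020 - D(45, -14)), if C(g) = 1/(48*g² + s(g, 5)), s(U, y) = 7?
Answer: 255742536/126995 ≈ 2013.8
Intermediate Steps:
D(T, Y) = -T/5 - Y/5 (D(T, Y) = -(Y + T)/5 = -(T + Y)/5 = -T/5 - Y/5)
C(g) = 1/(7 + 48*g²) (C(g) = 1/(48*g² + 7) = 1/(7 + 48*g²))
C(-22 - 1*1) - (-2020 - D(45, -14)) = 1/(7 + 48*(-22 - 1*1)²) - (-2020 - (-⅕*45 - ⅕*(-14))) = 1/(7 + 48*(-22 - 1)²) - (-2020 - (-9 + 14/5)) = 1/(7 + 48*(-23)²) - (-2020 - 1*(-31/5)) = 1/(7 + 48*529) - (-2020 + 31/5) = 1/(7 + 25392) - 1*(-10069/5) = 1/25399 + 10069/5 = 255742536/126995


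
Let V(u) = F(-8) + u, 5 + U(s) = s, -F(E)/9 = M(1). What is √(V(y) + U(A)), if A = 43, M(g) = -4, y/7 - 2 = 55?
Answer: √473 ≈ 21.749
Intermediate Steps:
y = 399 (y = 14 + 7*55 = 14 + 385 = 399)
F(E) = 36 (F(E) = -9*(-4) = 36)
U(s) = -5 + s
V(u) = 36 + u
√(V(y) + U(A)) = √((36 + 399) + (-5 + 43)) = √(435 + 38) = √473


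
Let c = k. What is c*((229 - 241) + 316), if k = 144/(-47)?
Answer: -43776/47 ≈ -931.40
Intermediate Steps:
k = -144/47 (k = 144*(-1/47) = -144/47 ≈ -3.0638)
c = -144/47 ≈ -3.0638
c*((229 - 241) + 316) = -144*((229 - 241) + 316)/47 = -144*(-12 + 316)/47 = -144/47*304 = -43776/47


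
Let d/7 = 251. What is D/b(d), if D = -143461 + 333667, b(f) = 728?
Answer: 95103/364 ≈ 261.27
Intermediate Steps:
d = 1757 (d = 7*251 = 1757)
D = 190206
D/b(d) = 190206/728 = 190206*(1/728) = 95103/364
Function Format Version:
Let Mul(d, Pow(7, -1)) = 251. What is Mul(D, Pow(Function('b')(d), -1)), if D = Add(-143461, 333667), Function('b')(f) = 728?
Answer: Rational(95103, 364) ≈ 261.27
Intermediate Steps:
d = 1757 (d = Mul(7, 251) = 1757)
D = 190206
Mul(D, Pow(Function('b')(d), -1)) = Mul(190206, Pow(728, -1)) = Mul(190206, Rational(1, 728)) = Rational(95103, 364)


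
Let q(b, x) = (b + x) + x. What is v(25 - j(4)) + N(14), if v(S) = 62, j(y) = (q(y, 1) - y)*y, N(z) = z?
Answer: 76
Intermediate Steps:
q(b, x) = b + 2*x
j(y) = 2*y (j(y) = ((y + 2*1) - y)*y = ((y + 2) - y)*y = ((2 + y) - y)*y = 2*y)
v(25 - j(4)) + N(14) = 62 + 14 = 76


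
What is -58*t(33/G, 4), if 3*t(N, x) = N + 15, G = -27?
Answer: -7192/27 ≈ -266.37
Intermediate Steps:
t(N, x) = 5 + N/3 (t(N, x) = (N + 15)/3 = (15 + N)/3 = 5 + N/3)
-58*t(33/G, 4) = -58*(5 + (33/(-27))/3) = -58*(5 + (33*(-1/27))/3) = -58*(5 + (⅓)*(-11/9)) = -58*(5 - 11/27) = -58*124/27 = -7192/27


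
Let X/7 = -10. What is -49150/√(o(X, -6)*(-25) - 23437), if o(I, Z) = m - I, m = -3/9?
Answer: 24575*I*√14163/9442 ≈ 309.75*I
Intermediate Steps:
X = -70 (X = 7*(-10) = -70)
m = -⅓ (m = -3*⅑ = -⅓ ≈ -0.33333)
o(I, Z) = -⅓ - I
-49150/√(o(X, -6)*(-25) - 23437) = -49150/√((-⅓ - 1*(-70))*(-25) - 23437) = -49150/√((-⅓ + 70)*(-25) - 23437) = -49150/√((209/3)*(-25) - 23437) = -49150/√(-5225/3 - 23437) = -49150*(-I*√14163/18884) = -(-24575)*I*√14163/9442 = 24575*I*√14163/9442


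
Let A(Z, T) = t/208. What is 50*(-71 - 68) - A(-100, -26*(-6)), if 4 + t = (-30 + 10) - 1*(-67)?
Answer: -1445643/208 ≈ -6950.2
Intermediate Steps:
t = 43 (t = -4 + ((-30 + 10) - 1*(-67)) = -4 + (-20 + 67) = -4 + 47 = 43)
A(Z, T) = 43/208
50*(-71 - 68) - A(-100, -26*(-6)) = 50*(-71 - 68) - 1*43/208 = 50*(-139) - 43/208 = -6950 - 43/208 = -1445643/208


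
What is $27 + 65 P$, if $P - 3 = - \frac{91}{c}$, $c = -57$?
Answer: $\frac{18569}{57} \approx 325.77$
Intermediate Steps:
$P = \frac{262}{57}$ ($P = 3 - \frac{91}{-57} = 3 - - \frac{91}{57} = 3 + \frac{91}{57} = \frac{262}{57} \approx 4.5965$)
$27 + 65 P = 27 + 65 \cdot \frac{262}{57} = 27 + \frac{17030}{57} = \frac{18569}{57}$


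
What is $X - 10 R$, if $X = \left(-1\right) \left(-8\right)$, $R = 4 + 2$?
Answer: $-52$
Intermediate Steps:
$R = 6$
$X = 8$
$X - 10 R = 8 - 60 = -52$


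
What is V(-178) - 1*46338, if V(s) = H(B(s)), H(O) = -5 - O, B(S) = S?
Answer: -46165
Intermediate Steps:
V(s) = -5 - s
V(-178) - 1*46338 = (-5 - 1*(-178)) - 1*46338 = (-5 + 178) - 46338 = 173 - 46338 = -46165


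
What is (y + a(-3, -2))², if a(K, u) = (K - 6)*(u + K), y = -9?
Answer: 1296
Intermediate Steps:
a(K, u) = (-6 + K)*(K + u)
(y + a(-3, -2))² = (-9 + ((-3)² - 6*(-3) - 6*(-2) - 3*(-2)))² = (-9 + (9 + 18 + 12 + 6))² = (-9 + 45)² = 36² = 1296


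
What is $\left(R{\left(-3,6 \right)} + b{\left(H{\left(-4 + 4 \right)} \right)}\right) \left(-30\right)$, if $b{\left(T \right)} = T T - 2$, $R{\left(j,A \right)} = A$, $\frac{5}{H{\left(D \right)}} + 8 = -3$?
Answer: $- \frac{15270}{121} \approx -126.2$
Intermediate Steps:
$H{\left(D \right)} = - \frac{5}{11}$ ($H{\left(D \right)} = \frac{5}{-8 - 3} = \frac{5}{-11} = 5 \left(- \frac{1}{11}\right) = - \frac{5}{11}$)
$b{\left(T \right)} = -2 + T^{2}$ ($b{\left(T \right)} = T^{2} - 2 = -2 + T^{2}$)
$\left(R{\left(-3,6 \right)} + b{\left(H{\left(-4 + 4 \right)} \right)}\right) \left(-30\right) = \left(6 - \left(2 - \left(- \frac{5}{11}\right)^{2}\right)\right) \left(-30\right) = \left(6 + \left(-2 + \frac{25}{121}\right)\right) \left(-30\right) = \left(6 - \frac{217}{121}\right) \left(-30\right) = \frac{509}{121} \left(-30\right) = - \frac{15270}{121}$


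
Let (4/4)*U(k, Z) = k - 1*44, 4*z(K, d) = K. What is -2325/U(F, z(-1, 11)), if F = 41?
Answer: 775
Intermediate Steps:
z(K, d) = K/4
U(k, Z) = -44 + k (U(k, Z) = k - 1*44 = k - 44 = -44 + k)
-2325/U(F, z(-1, 11)) = -2325/(-44 + 41) = -2325/(-3) = -2325*(-1/3) = 775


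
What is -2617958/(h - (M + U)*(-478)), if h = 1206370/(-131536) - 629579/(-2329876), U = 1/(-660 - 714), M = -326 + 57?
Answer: 68898039396137998032/3384196746000215905 ≈ 20.359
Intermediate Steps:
M = -269
U = -1/1374 (U = 1/(-1374) = -1/1374 ≈ -0.00072780)
h = -340985025847/38307821192 (h = 1206370*(-1/131536) - 629579*(-1/2329876) = -603185/65768 + 629579/2329876 = -340985025847/38307821192 ≈ -8.9012)
-2617958/(h - (M + U)*(-478)) = -2617958/(-340985025847/38307821192 - (-269 - 1/1374)*(-478)) = -2617958/(-340985025847/38307821192 - (-369607)*(-478)/1374) = -2617958/(-340985025847/38307821192 - 1*88336073/687) = -2617958/(-340985025847/38307821192 - 88336073/687) = -2617958/(-3384196746000215905/26317473158904) = -2617958*(-26317473158904/3384196746000215905) = 68898039396137998032/3384196746000215905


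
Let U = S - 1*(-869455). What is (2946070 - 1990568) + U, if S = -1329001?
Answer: 495956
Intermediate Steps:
U = -459546 (U = -1329001 - 1*(-869455) = -1329001 + 869455 = -459546)
(2946070 - 1990568) + U = (2946070 - 1990568) - 459546 = 955502 - 459546 = 495956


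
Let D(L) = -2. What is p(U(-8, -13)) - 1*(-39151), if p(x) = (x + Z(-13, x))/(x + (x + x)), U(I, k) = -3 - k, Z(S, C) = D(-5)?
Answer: 587269/15 ≈ 39151.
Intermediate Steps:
Z(S, C) = -2
p(x) = (-2 + x)/(3*x) (p(x) = (x - 2)/(x + (x + x)) = (-2 + x)/(x + 2*x) = (-2 + x)/((3*x)) = (-2 + x)*(1/(3*x)) = (-2 + x)/(3*x))
p(U(-8, -13)) - 1*(-39151) = (-2 + (-3 - 1*(-13)))/(3*(-3 - 1*(-13))) - 1*(-39151) = (-2 + (-3 + 13))/(3*(-3 + 13)) + 39151 = (⅓)*(-2 + 10)/10 + 39151 = (⅓)*(⅒)*8 + 39151 = 4/15 + 39151 = 587269/15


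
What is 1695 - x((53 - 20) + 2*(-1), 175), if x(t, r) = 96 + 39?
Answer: 1560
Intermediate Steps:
x(t, r) = 135
1695 - x((53 - 20) + 2*(-1), 175) = 1695 - 1*135 = 1695 - 135 = 1560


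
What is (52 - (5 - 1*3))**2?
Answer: 2500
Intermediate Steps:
(52 - (5 - 1*3))**2 = (52 - (5 - 3))**2 = (52 - 1*2)**2 = (52 - 2)**2 = 50**2 = 2500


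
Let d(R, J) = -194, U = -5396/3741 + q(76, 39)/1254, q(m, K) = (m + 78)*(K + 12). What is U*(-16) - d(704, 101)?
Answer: 8306846/71079 ≈ 116.87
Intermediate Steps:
q(m, K) = (12 + K)*(78 + m) (q(m, K) = (78 + m)*(12 + K) = (12 + K)*(78 + m))
U = 342655/71079 (U = -5396/3741 + (936 + 12*76 + 78*39 + 39*76)/1254 = -5396*1/3741 + (936 + 912 + 3042 + 2964)*(1/1254) = -5396/3741 + 7854*(1/1254) = -5396/3741 + 119/19 = 342655/71079 ≈ 4.8208)
U*(-16) - d(704, 101) = (342655/71079)*(-16) - 1*(-194) = -5482480/71079 + 194 = 8306846/71079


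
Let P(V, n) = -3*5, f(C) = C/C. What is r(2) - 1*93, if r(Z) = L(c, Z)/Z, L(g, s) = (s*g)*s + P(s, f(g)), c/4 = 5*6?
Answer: 279/2 ≈ 139.50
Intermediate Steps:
c = 120 (c = 4*(5*6) = 4*30 = 120)
f(C) = 1
P(V, n) = -15
L(g, s) = -15 + g*s**2 (L(g, s) = (s*g)*s - 15 = (g*s)*s - 15 = g*s**2 - 15 = -15 + g*s**2)
r(Z) = (-15 + 120*Z**2)/Z
r(2) - 1*93 = (-15/2 + 120*2) - 1*93 = (-15*1/2 + 240) - 93 = (-15/2 + 240) - 93 = 465/2 - 93 = 279/2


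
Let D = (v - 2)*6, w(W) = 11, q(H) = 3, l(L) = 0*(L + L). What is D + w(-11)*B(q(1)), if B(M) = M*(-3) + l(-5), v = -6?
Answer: -147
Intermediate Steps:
l(L) = 0 (l(L) = 0*(2*L) = 0)
B(M) = -3*M (B(M) = M*(-3) + 0 = -3*M + 0 = -3*M)
D = -48 (D = (-6 - 2)*6 = -8*6 = -48)
D + w(-11)*B(q(1)) = -48 + 11*(-3*3) = -48 + 11*(-9) = -48 - 99 = -147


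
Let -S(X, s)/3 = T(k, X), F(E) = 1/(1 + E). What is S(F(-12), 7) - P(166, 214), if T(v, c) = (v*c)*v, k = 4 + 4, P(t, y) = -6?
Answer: 258/11 ≈ 23.455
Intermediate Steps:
k = 8
T(v, c) = c*v² (T(v, c) = (c*v)*v = c*v²)
S(X, s) = -192*X (S(X, s) = -3*X*8² = -3*X*64 = -192*X)
S(F(-12), 7) - P(166, 214) = -192/(1 - 12) - 1*(-6) = -192/(-11) + 6 = -192*(-1/11) + 6 = 192/11 + 6 = 258/11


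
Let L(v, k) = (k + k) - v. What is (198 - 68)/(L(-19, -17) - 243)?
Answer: -65/129 ≈ -0.50388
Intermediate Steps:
L(v, k) = -v + 2*k (L(v, k) = 2*k - v = -v + 2*k)
(198 - 68)/(L(-19, -17) - 243) = (198 - 68)/((-1*(-19) + 2*(-17)) - 243) = 130/((19 - 34) - 243) = 130/(-15 - 243) = 130/(-258) = -1/258*130 = -65/129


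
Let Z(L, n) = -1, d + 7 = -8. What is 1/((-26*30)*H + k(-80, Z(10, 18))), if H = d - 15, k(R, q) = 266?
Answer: 1/23666 ≈ 4.2255e-5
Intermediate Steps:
d = -15 (d = -7 - 8 = -15)
H = -30 (H = -15 - 15 = -30)
1/((-26*30)*H + k(-80, Z(10, 18))) = 1/(-26*30*(-30) + 266) = 1/(-780*(-30) + 266) = 1/(23400 + 266) = 1/23666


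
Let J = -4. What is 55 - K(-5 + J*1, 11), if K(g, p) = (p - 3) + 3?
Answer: 44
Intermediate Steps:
K(g, p) = p (K(g, p) = (-3 + p) + 3 = p)
55 - K(-5 + J*1, 11) = 55 - 1*11 = 55 - 11 = 44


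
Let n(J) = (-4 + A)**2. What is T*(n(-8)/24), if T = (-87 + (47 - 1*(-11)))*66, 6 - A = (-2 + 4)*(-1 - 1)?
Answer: -2871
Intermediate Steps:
A = 10 (A = 6 - (-2 + 4)*(-1 - 1) = 6 - 2*(-2) = 6 - 1*(-4) = 6 + 4 = 10)
T = -1914 (T = (-87 + (47 + 11))*66 = (-87 + 58)*66 = -29*66 = -1914)
n(J) = 36 (n(J) = (-4 + 10)**2 = 6**2 = 36)
T*(n(-8)/24) = -68904/24 = -1914*3/2 = -2871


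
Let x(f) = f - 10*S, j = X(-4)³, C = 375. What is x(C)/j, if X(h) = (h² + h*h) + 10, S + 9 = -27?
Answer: 5/504 ≈ 0.0099206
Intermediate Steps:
S = -36 (S = -9 - 27 = -36)
X(h) = 10 + 2*h² (X(h) = (h² + h²) + 10 = 2*h² + 10 = 10 + 2*h²)
j = 74088 (j = (10 + 2*(-4)²)³ = (10 + 2*16)³ = (10 + 32)³ = 42³ = 74088)
x(f) = 360 + f (x(f) = f - 10*(-36) = f + 360 = 360 + f)
x(C)/j = (360 + 375)/74088 = 735*(1/74088) = 5/504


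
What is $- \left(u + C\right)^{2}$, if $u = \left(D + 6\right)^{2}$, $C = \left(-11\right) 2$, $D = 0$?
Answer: $-196$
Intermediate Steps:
$C = -22$
$u = 36$ ($u = \left(0 + 6\right)^{2} = 6^{2} = 36$)
$- \left(u + C\right)^{2} = - \left(36 - 22\right)^{2} = - 14^{2} = \left(-1\right) 196 = -196$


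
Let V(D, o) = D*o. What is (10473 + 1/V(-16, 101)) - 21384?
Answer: -17632177/1616 ≈ -10911.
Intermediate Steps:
(10473 + 1/V(-16, 101)) - 21384 = (10473 + 1/(-16*101)) - 21384 = (10473 + 1/(-1616)) - 21384 = (10473 - 1/1616) - 21384 = 16924367/1616 - 21384 = -17632177/1616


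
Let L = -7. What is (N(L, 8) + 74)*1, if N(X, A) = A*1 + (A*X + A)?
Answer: 34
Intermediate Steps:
N(X, A) = 2*A + A*X (N(X, A) = A + (A + A*X) = 2*A + A*X)
(N(L, 8) + 74)*1 = (8*(2 - 7) + 74)*1 = (8*(-5) + 74)*1 = (-40 + 74)*1 = 34*1 = 34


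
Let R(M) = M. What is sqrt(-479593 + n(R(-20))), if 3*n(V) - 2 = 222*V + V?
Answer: I*sqrt(481079) ≈ 693.6*I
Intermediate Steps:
n(V) = 2/3 + 223*V/3 (n(V) = 2/3 + (222*V + V)/3 = 2/3 + (223*V)/3 = 2/3 + 223*V/3)
sqrt(-479593 + n(R(-20))) = sqrt(-479593 + (2/3 + (223/3)*(-20))) = sqrt(-479593 + (2/3 - 4460/3)) = sqrt(-479593 - 1486) = sqrt(-481079) = I*sqrt(481079)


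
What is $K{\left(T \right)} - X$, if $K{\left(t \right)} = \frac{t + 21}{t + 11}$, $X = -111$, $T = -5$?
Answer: $\frac{341}{3} \approx 113.67$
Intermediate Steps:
$K{\left(t \right)} = \frac{21 + t}{11 + t}$
$K{\left(T \right)} - X = \frac{21 - 5}{11 - 5} - -111 = \frac{1}{6} \cdot 16 + 111 = \frac{8}{3} + 111 = \frac{341}{3}$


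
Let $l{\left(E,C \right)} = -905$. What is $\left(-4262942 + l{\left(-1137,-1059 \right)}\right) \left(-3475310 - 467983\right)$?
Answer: $16813598028171$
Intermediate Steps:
$\left(-4262942 + l{\left(-1137,-1059 \right)}\right) \left(-3475310 - 467983\right) = \left(-4262942 - 905\right) \left(-3475310 - 467983\right) = - 4263847 \left(-3475310 + \left(-735171 + 267188\right)\right) = - 4263847 \left(-3475310 - 467983\right) = \left(-4263847\right) \left(-3943293\right) = 16813598028171$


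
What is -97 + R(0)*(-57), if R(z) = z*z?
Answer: -97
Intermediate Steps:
R(z) = z²
-97 + R(0)*(-57) = -97 + 0²*(-57) = -97 + 0*(-57) = -97 + 0 = -97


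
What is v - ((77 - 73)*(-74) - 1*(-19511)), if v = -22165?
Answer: -41380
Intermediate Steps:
v - ((77 - 73)*(-74) - 1*(-19511)) = -22165 - ((77 - 73)*(-74) - 1*(-19511)) = -22165 - (4*(-74) + 19511) = -22165 - (-296 + 19511) = -22165 - 1*19215 = -22165 - 19215 = -41380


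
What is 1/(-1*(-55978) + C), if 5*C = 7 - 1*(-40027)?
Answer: 5/319924 ≈ 1.5629e-5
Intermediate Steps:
C = 40034/5 (C = (7 - 1*(-40027))/5 = (7 + 40027)/5 = (⅕)*40034 = 40034/5 ≈ 8006.8)
1/(-1*(-55978) + C) = 1/(-1*(-55978) + 40034/5) = 1/(55978 + 40034/5) = 1/(319924/5) = 5/319924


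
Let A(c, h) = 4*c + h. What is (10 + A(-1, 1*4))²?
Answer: 100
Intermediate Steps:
A(c, h) = h + 4*c
(10 + A(-1, 1*4))² = (10 + (1*4 + 4*(-1)))² = (10 + (4 - 4))² = (10 + 0)² = 10² = 100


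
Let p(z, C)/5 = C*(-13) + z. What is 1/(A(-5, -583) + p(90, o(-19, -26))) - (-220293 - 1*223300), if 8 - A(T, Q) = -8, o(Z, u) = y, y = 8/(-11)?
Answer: 2504526089/5646 ≈ 4.4359e+5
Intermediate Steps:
y = -8/11 (y = 8*(-1/11) = -8/11 ≈ -0.72727)
o(Z, u) = -8/11
A(T, Q) = 16 (A(T, Q) = 8 - 1*(-8) = 8 + 8 = 16)
p(z, C) = -65*C + 5*z (p(z, C) = 5*(C*(-13) + z) = 5*(-13*C + z) = 5*(z - 13*C) = -65*C + 5*z)
1/(A(-5, -583) + p(90, o(-19, -26))) - (-220293 - 1*223300) = 1/(16 + (-65*(-8/11) + 5*90)) - (-220293 - 1*223300) = 1/(16 + (520/11 + 450)) - (-220293 - 223300) = 1/(16 + 5470/11) - 1*(-443593) = 1/(5646/11) + 443593 = 11/5646 + 443593 = 2504526089/5646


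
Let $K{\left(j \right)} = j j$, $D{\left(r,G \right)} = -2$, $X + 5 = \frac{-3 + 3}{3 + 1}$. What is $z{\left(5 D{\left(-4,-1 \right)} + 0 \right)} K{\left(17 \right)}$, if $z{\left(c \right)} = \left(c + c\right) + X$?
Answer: $-7225$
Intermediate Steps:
$X = -5$ ($X = -5 + \frac{-3 + 3}{3 + 1} = -5 + \frac{0}{4} = -5 + 0 \cdot \frac{1}{4} = -5 + 0 = -5$)
$K{\left(j \right)} = j^{2}$
$z{\left(c \right)} = -5 + 2 c$ ($z{\left(c \right)} = \left(c + c\right) - 5 = 2 c - 5 = -5 + 2 c$)
$z{\left(5 D{\left(-4,-1 \right)} + 0 \right)} K{\left(17 \right)} = \left(-5 + 2 \left(5 \left(-2\right) + 0\right)\right) 17^{2} = \left(-5 + 2 \left(-10 + 0\right)\right) 289 = \left(-5 + 2 \left(-10\right)\right) 289 = \left(-5 - 20\right) 289 = \left(-25\right) 289 = -7225$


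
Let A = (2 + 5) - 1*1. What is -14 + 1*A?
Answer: -8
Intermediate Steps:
A = 6 (A = 7 - 1 = 6)
-14 + 1*A = -14 + 1*6 = -14 + 6 = -8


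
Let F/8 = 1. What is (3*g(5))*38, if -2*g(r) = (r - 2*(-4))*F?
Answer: -5928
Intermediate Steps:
F = 8 (F = 8*1 = 8)
g(r) = -32 - 4*r (g(r) = -(r - 2*(-4))*8/2 = -(r + 8)*8/2 = -(8 + r)*8/2 = -(64 + 8*r)/2 = -32 - 4*r)
(3*g(5))*38 = (3*(-32 - 4*5))*38 = (3*(-32 - 20))*38 = (3*(-52))*38 = -156*38 = -5928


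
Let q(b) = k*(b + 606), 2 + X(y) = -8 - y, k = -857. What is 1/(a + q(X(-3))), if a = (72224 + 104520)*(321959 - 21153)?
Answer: 1/53165142321 ≈ 1.8809e-11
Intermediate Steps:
X(y) = -10 - y (X(y) = -2 + (-8 - y) = -10 - y)
q(b) = -519342 - 857*b (q(b) = -857*(b + 606) = -857*(606 + b) = -519342 - 857*b)
a = 53165655664 (a = 176744*300806 = 53165655664)
1/(a + q(X(-3))) = 1/(53165655664 + (-519342 - 857*(-10 - 1*(-3)))) = 1/(53165655664 + (-519342 - 857*(-10 + 3))) = 1/(53165655664 + (-519342 - 857*(-7))) = 1/(53165655664 + (-519342 + 5999)) = 1/(53165655664 - 513343) = 1/53165142321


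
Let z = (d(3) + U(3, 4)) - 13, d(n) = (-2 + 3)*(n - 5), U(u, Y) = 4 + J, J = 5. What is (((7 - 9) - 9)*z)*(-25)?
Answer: -1650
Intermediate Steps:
U(u, Y) = 9 (U(u, Y) = 4 + 5 = 9)
d(n) = -5 + n (d(n) = 1*(-5 + n) = -5 + n)
z = -6 (z = ((-5 + 3) + 9) - 13 = (-2 + 9) - 13 = 7 - 13 = -6)
(((7 - 9) - 9)*z)*(-25) = (((7 - 9) - 9)*(-6))*(-25) = ((-2 - 9)*(-6))*(-25) = -11*(-6)*(-25) = 66*(-25) = -1650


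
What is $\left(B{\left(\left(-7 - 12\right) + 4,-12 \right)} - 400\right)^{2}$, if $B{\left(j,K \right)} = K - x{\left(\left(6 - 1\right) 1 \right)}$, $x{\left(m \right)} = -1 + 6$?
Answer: $173889$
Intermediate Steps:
$x{\left(m \right)} = 5$
$B{\left(j,K \right)} = -5 + K$ ($B{\left(j,K \right)} = K - 5 = -5 + K$)
$\left(B{\left(\left(-7 - 12\right) + 4,-12 \right)} - 400\right)^{2} = \left(\left(-5 - 12\right) - 400\right)^{2} = \left(-17 - 400\right)^{2} = \left(-417\right)^{2} = 173889$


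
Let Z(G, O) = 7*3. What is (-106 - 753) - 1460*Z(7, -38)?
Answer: -31519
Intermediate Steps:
Z(G, O) = 21
(-106 - 753) - 1460*Z(7, -38) = (-106 - 753) - 1460*21 = -859 - 30660 = -31519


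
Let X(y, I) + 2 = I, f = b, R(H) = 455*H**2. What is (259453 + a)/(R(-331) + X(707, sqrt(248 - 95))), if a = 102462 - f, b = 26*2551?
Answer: 1637242937113/276116413795984 - 295589*sqrt(17)/828349241387952 ≈ 0.0059295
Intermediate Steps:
b = 66326
f = 66326
X(y, I) = -2 + I
a = 36136 (a = 102462 - 1*66326 = 102462 - 66326 = 36136)
(259453 + a)/(R(-331) + X(707, sqrt(248 - 95))) = (259453 + 36136)/(455*(-331)**2 + (-2 + sqrt(248 - 95))) = 295589/(455*109561 + (-2 + sqrt(153))) = 295589/(49850255 + (-2 + 3*sqrt(17))) = 295589/(49850253 + 3*sqrt(17))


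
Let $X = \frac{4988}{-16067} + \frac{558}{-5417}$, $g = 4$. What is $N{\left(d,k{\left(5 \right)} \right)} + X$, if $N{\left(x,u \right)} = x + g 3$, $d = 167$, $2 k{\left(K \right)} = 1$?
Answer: $\frac{15543268699}{87034939} \approx 178.59$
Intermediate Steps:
$k{\left(K \right)} = \frac{1}{2}$ ($k{\left(K \right)} = \frac{1}{2} \cdot 1 = \frac{1}{2}$)
$N{\left(x,u \right)} = 12 + x$ ($N{\left(x,u \right)} = x + 4 \cdot 3 = x + 12 = 12 + x$)
$X = - \frac{35985382}{87034939}$ ($X = 4988 \left(- \frac{1}{16067}\right) + 558 \left(- \frac{1}{5417}\right) = - \frac{4988}{16067} - \frac{558}{5417} = - \frac{35985382}{87034939} \approx -0.41346$)
$N{\left(d,k{\left(5 \right)} \right)} + X = \left(12 + 167\right) - \frac{35985382}{87034939} = 179 - \frac{35985382}{87034939} = \frac{15543268699}{87034939}$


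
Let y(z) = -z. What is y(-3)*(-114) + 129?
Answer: -213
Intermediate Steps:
y(-3)*(-114) + 129 = -1*(-3)*(-114) + 129 = 3*(-114) + 129 = -342 + 129 = -213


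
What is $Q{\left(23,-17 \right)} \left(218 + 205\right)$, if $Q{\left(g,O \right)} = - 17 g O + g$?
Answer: $2821410$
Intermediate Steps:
$Q{\left(g,O \right)} = g - 17 O g$ ($Q{\left(g,O \right)} = - 17 O g + g = g - 17 O g$)
$Q{\left(23,-17 \right)} \left(218 + 205\right) = 23 \left(1 - -289\right) \left(218 + 205\right) = 23 \left(1 + 289\right) 423 = 23 \cdot 290 \cdot 423 = 6670 \cdot 423 = 2821410$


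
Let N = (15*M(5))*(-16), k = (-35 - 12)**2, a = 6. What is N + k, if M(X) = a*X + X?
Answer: -6191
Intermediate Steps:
M(X) = 7*X (M(X) = 6*X + X = 7*X)
k = 2209 (k = (-47)**2 = 2209)
N = -8400 (N = (15*(7*5))*(-16) = (15*35)*(-16) = 525*(-16) = -8400)
N + k = -8400 + 2209 = -6191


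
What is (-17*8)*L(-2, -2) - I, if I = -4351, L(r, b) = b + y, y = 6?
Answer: 3807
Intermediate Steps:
L(r, b) = 6 + b (L(r, b) = b + 6 = 6 + b)
(-17*8)*L(-2, -2) - I = (-17*8)*(6 - 2) - 1*(-4351) = -136*4 + 4351 = -544 + 4351 = 3807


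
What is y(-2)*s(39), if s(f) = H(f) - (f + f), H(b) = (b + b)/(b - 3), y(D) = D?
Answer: 455/3 ≈ 151.67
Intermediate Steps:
H(b) = 2*b/(-3 + b) (H(b) = (2*b)/(-3 + b) = 2*b/(-3 + b))
s(f) = -2*f + 2*f/(-3 + f) (s(f) = 2*f/(-3 + f) - (f + f) = 2*f/(-3 + f) - 2*f = -2*f + 2*f/(-3 + f))
y(-2)*s(39) = -4*39*(4 - 1*39)/(-3 + 39) = -4*39*(4 - 39)/36 = -4*39*(-35)/36 = -2*(-455/6) = 455/3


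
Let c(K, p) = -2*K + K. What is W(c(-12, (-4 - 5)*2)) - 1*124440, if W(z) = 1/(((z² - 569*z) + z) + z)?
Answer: -828770401/6660 ≈ -1.2444e+5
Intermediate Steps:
c(K, p) = -K
W(z) = 1/(z² - 567*z) (W(z) = 1/((z² - 568*z) + z) = 1/(z² - 567*z))
W(c(-12, (-4 - 5)*2)) - 1*124440 = 1/(((-1*(-12)))*(-567 - 1*(-12))) - 1*124440 = 1/(12*(-567 + 12)) - 124440 = (1/12)/(-555) - 124440 = (1/12)*(-1/555) - 124440 = -1/6660 - 124440 = -828770401/6660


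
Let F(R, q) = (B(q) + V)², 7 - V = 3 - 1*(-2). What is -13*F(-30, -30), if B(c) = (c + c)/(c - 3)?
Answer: -22932/121 ≈ -189.52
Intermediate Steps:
V = 2 (V = 7 - (3 - 1*(-2)) = 7 - (3 + 2) = 7 - 1*5 = 7 - 5 = 2)
B(c) = 2*c/(-3 + c) (B(c) = (2*c)/(-3 + c) = 2*c/(-3 + c))
F(R, q) = (2 + 2*q/(-3 + q))² (F(R, q) = (2*q/(-3 + q) + 2)² = (2 + 2*q/(-3 + q))²)
-13*F(-30, -30) = -52*(-3 + 2*(-30))²/(-3 - 30)² = -52*(-3 - 60)²/(-33)² = -52*(-63)²/1089 = -52*3969/1089 = -13*1764/121 = -22932/121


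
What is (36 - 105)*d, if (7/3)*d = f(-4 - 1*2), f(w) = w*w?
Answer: -7452/7 ≈ -1064.6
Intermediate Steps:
f(w) = w**2
d = 108/7 (d = 3*(-4 - 1*2)**2/7 = 3*(-4 - 2)**2/7 = (3/7)*(-6)**2 = (3/7)*36 = 108/7 ≈ 15.429)
(36 - 105)*d = (36 - 105)*(108/7) = -69*108/7 = -7452/7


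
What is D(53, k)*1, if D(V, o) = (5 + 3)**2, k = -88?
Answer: 64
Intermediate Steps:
D(V, o) = 64 (D(V, o) = 8**2 = 64)
D(53, k)*1 = 64*1 = 64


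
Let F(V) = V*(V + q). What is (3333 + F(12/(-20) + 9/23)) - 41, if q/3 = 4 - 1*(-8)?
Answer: 43437916/13225 ≈ 3284.5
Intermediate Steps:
q = 36 (q = 3*(4 - 1*(-8)) = 3*(4 + 8) = 3*12 = 36)
F(V) = V*(36 + V) (F(V) = V*(V + 36) = V*(36 + V))
(3333 + F(12/(-20) + 9/23)) - 41 = (3333 + (12/(-20) + 9/23)*(36 + (12/(-20) + 9/23))) - 41 = (3333 + (12*(-1/20) + 9*(1/23))*(36 + (12*(-1/20) + 9*(1/23)))) - 41 = (3333 + (-⅗ + 9/23)*(36 + (-⅗ + 9/23))) - 41 = (3333 - 24*(36 - 24/115)/115) - 41 = (3333 - 24/115*4116/115) - 41 = (3333 - 98784/13225) - 41 = 43980141/13225 - 41 = 43437916/13225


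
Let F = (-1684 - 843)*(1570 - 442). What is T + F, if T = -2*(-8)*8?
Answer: -2850328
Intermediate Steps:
T = 128 (T = 16*8 = 128)
F = -2850456 (F = -2527*1128 = -2850456)
T + F = 128 - 2850456 = -2850328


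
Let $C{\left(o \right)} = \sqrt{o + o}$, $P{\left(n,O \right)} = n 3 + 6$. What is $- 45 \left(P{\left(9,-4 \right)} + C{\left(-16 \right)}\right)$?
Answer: $-1485 - 180 i \sqrt{2} \approx -1485.0 - 254.56 i$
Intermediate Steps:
$P{\left(n,O \right)} = 6 + 3 n$ ($P{\left(n,O \right)} = 3 n + 6 = 6 + 3 n$)
$C{\left(o \right)} = \sqrt{2} \sqrt{o}$ ($C{\left(o \right)} = \sqrt{2 o} = \sqrt{2} \sqrt{o}$)
$- 45 \left(P{\left(9,-4 \right)} + C{\left(-16 \right)}\right) = - 45 \left(\left(6 + 3 \cdot 9\right) + \sqrt{2} \sqrt{-16}\right) = - 45 \left(\left(6 + 27\right) + \sqrt{2} \cdot 4 i\right) = - 45 \left(33 + 4 i \sqrt{2}\right) = -1485 - 180 i \sqrt{2}$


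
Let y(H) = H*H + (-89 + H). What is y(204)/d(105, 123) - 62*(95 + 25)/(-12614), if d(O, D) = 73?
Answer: 263468977/460411 ≈ 572.25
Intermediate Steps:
y(H) = -89 + H + H**2 (y(H) = H**2 + (-89 + H) = -89 + H + H**2)
y(204)/d(105, 123) - 62*(95 + 25)/(-12614) = (-89 + 204 + 204**2)/73 - 62*(95 + 25)/(-12614) = (-89 + 204 + 41616)*(1/73) - 62*120*(-1/12614) = 41731*(1/73) - 7440*(-1/12614) = 41731/73 + 3720/6307 = 263468977/460411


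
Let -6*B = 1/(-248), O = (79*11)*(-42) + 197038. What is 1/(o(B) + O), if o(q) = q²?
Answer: 2214144/355458677761 ≈ 6.2290e-6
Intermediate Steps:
O = 160540 (O = 869*(-42) + 197038 = -36498 + 197038 = 160540)
B = 1/1488 (B = -⅙/(-248) = -⅙*(-1/248) = 1/1488 ≈ 0.00067204)
1/(o(B) + O) = 1/((1/1488)² + 160540) = 1/(1/2214144 + 160540) = 1/(355458677761/2214144) = 2214144/355458677761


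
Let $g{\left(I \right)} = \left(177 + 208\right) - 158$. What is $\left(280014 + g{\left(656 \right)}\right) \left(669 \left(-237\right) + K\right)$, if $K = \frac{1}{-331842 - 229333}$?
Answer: $- \frac{24934717548406016}{561175} \approx -4.4433 \cdot 10^{10}$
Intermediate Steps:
$K = - \frac{1}{561175}$ ($K = \frac{1}{-561175} = - \frac{1}{561175} \approx -1.782 \cdot 10^{-6}$)
$g{\left(I \right)} = 227$ ($g{\left(I \right)} = 385 - 158 = 227$)
$\left(280014 + g{\left(656 \right)}\right) \left(669 \left(-237\right) + K\right) = \left(280014 + 227\right) \left(669 \left(-237\right) - \frac{1}{561175}\right) = 280241 \left(-158553 - \frac{1}{561175}\right) = 280241 \left(- \frac{88975979776}{561175}\right) = - \frac{24934717548406016}{561175}$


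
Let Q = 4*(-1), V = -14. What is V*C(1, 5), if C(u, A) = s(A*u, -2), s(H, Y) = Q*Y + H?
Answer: -182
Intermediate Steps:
Q = -4
s(H, Y) = H - 4*Y (s(H, Y) = -4*Y + H = H - 4*Y)
C(u, A) = 8 + A*u (C(u, A) = A*u - 4*(-2) = A*u + 8 = 8 + A*u)
V*C(1, 5) = -14*(8 + 5*1) = -14*(8 + 5) = -14*13 = -182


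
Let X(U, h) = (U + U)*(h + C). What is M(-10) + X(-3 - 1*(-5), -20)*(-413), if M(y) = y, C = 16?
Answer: 6598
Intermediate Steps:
X(U, h) = 2*U*(16 + h) (X(U, h) = (U + U)*(h + 16) = (2*U)*(16 + h) = 2*U*(16 + h))
M(-10) + X(-3 - 1*(-5), -20)*(-413) = -10 + (2*(-3 - 1*(-5))*(16 - 20))*(-413) = -10 + (2*(-3 + 5)*(-4))*(-413) = -10 + (2*2*(-4))*(-413) = -10 - 16*(-413) = -10 + 6608 = 6598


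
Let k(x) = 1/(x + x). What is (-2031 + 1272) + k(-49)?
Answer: -74383/98 ≈ -759.01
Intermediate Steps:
k(x) = 1/(2*x)
(-2031 + 1272) + k(-49) = (-2031 + 1272) + (½)/(-49) = -759 + (½)*(-1/49) = -759 - 1/98 = -74383/98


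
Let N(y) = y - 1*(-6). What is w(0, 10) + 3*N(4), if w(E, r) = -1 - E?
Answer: 29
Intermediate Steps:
N(y) = 6 + y (N(y) = y + 6 = 6 + y)
w(0, 10) + 3*N(4) = (-1 - 1*0) + 3*(6 + 4) = (-1 + 0) + 3*10 = -1 + 30 = 29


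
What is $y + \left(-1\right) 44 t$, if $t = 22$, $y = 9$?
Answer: $-959$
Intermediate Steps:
$y + \left(-1\right) 44 t = 9 + \left(-1\right) 44 \cdot 22 = 9 - 968 = -959$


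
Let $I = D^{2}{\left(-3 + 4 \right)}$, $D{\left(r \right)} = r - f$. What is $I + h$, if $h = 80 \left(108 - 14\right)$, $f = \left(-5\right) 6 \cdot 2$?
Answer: $11241$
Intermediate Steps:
$f = -60$ ($f = \left(-30\right) 2 = -60$)
$h = 7520$ ($h = 80 \cdot 94 = 7520$)
$D{\left(r \right)} = 60 + r$ ($D{\left(r \right)} = r - -60 = r + 60 = 60 + r$)
$I = 3721$ ($I = \left(60 + \left(-3 + 4\right)\right)^{2} = \left(60 + 1\right)^{2} = 61^{2} = 3721$)
$I + h = 3721 + 7520 = 11241$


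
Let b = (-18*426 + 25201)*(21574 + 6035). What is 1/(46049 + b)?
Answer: 1/484114646 ≈ 2.0656e-9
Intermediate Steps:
b = 484068597 (b = (-7668 + 25201)*27609 = 17533*27609 = 484068597)
1/(46049 + b) = 1/(46049 + 484068597) = 1/484114646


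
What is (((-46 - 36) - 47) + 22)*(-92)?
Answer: 9844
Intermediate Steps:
(((-46 - 36) - 47) + 22)*(-92) = ((-82 - 47) + 22)*(-92) = (-129 + 22)*(-92) = -107*(-92) = 9844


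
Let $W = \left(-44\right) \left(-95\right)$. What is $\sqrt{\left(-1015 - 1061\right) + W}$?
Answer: $2 \sqrt{526} \approx 45.869$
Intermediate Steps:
$W = 4180$
$\sqrt{\left(-1015 - 1061\right) + W} = \sqrt{\left(-1015 - 1061\right) + 4180} = \sqrt{-2076 + 4180} = \sqrt{2104} = 2 \sqrt{526}$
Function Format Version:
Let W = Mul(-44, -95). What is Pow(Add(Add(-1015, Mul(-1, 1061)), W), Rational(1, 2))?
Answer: Mul(2, Pow(526, Rational(1, 2))) ≈ 45.869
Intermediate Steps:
W = 4180
Pow(Add(Add(-1015, Mul(-1, 1061)), W), Rational(1, 2)) = Pow(Add(Add(-1015, Mul(-1, 1061)), 4180), Rational(1, 2)) = Pow(Add(Add(-1015, -1061), 4180), Rational(1, 2)) = Pow(Add(-2076, 4180), Rational(1, 2)) = Pow(2104, Rational(1, 2)) = Mul(2, Pow(526, Rational(1, 2)))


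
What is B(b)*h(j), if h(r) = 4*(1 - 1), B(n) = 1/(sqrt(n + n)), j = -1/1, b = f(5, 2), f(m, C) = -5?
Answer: 0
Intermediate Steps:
b = -5
j = -1 (j = -1*1 = -1)
B(n) = sqrt(2)/(2*sqrt(n)) (B(n) = 1/(sqrt(2*n)) = 1/(sqrt(2)*sqrt(n)) = sqrt(2)/(2*sqrt(n)))
h(r) = 0 (h(r) = 4*0 = 0)
B(b)*h(j) = (sqrt(2)/(2*sqrt(-5)))*0 = (sqrt(2)*(-I*sqrt(5)/5)/2)*0 = -I*sqrt(10)/10*0 = 0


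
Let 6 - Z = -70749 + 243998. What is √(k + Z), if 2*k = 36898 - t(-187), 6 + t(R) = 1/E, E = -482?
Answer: I*√35961664043/482 ≈ 393.44*I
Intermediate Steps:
t(R) = -2893/482 (t(R) = -6 + 1/(-482) = -6 - 1/482 = -2893/482)
Z = -173243 (Z = 6 - (-70749 + 243998) = 6 - 1*173249 = 6 - 173249 = -173243)
k = 17787729/964 (k = (36898 - 1*(-2893/482))/2 = (36898 + 2893/482)/2 = (½)*(17787729/482) = 17787729/964 ≈ 18452.)
√(k + Z) = √(17787729/964 - 173243) = √(-149218523/964) = I*√35961664043/482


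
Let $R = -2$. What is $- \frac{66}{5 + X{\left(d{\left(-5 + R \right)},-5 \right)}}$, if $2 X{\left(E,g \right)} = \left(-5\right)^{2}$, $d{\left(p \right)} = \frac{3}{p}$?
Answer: $- \frac{132}{35} \approx -3.7714$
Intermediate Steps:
$X{\left(E,g \right)} = \frac{25}{2}$ ($X{\left(E,g \right)} = \frac{\left(-5\right)^{2}}{2} = \frac{1}{2} \cdot 25 = \frac{25}{2}$)
$- \frac{66}{5 + X{\left(d{\left(-5 + R \right)},-5 \right)}} = - \frac{66}{5 + \frac{25}{2}} = - \frac{66}{\frac{35}{2}} = \left(-66\right) \frac{2}{35} = - \frac{132}{35}$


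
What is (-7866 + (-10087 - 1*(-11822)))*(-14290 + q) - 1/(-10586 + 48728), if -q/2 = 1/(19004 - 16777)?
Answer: 7441958623480637/84942234 ≈ 8.7612e+7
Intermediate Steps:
q = -2/2227 (q = -2/(19004 - 16777) = -2/2227 ≈ -0.00089807)
(-7866 + (-10087 - 1*(-11822)))*(-14290 + q) - 1/(-10586 + 48728) = (-7866 + (-10087 - 1*(-11822)))*(-14290 - 2/2227) - 1/(-10586 + 48728) = (-7866 + (-10087 + 11822))*(-31823832/2227) - 1/38142 = (-7866 + 1735)*(-31823832/2227) - 1*1/38142 = -6131*(-31823832/2227) - 1/38142 = 195111913992/2227 - 1/38142 = 7441958623480637/84942234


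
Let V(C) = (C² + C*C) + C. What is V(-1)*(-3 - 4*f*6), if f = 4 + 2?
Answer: -147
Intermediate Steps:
f = 6
V(C) = C + 2*C² (V(C) = (C² + C²) + C = 2*C² + C = C + 2*C²)
V(-1)*(-3 - 4*f*6) = (-(1 + 2*(-1)))*(-3 - 4*6*6) = (-(1 - 2))*(-3 - 24*6) = (-1*(-1))*(-3 - 144) = 1*(-147) = -147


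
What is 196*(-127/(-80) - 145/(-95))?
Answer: 231917/380 ≈ 610.31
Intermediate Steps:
196*(-127/(-80) - 145/(-95)) = 196*(-127*(-1/80) - 145*(-1/95)) = 196*(127/80 + 29/19) = 196*(4733/1520) = 231917/380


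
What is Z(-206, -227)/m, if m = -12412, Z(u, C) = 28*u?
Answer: 1442/3103 ≈ 0.46471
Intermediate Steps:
Z(-206, -227)/m = (28*(-206))/(-12412) = -5768*(-1/12412) = 1442/3103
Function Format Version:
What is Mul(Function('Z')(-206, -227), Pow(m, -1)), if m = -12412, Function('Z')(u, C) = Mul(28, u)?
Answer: Rational(1442, 3103) ≈ 0.46471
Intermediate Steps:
Mul(Function('Z')(-206, -227), Pow(m, -1)) = Mul(Mul(28, -206), Pow(-12412, -1)) = Mul(-5768, Rational(-1, 12412)) = Rational(1442, 3103)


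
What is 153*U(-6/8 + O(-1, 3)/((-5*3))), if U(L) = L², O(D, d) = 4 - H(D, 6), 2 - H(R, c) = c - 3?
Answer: 2873/16 ≈ 179.56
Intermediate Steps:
H(R, c) = 5 - c (H(R, c) = 2 - (c - 3) = 2 - (-3 + c) = 2 + (3 - c) = 5 - c)
O(D, d) = 5 (O(D, d) = 4 - (5 - 1*6) = 4 - (5 - 6) = 4 - 1*(-1) = 4 + 1 = 5)
153*U(-6/8 + O(-1, 3)/((-5*3))) = 153*(-6/8 + 5/((-5*3)))² = 153*(-6*⅛ + 5/(-15))² = 153*(-¾ + 5*(-1/15))² = 153*(-¾ - ⅓)² = 153*(-13/12)² = 153*(169/144) = 2873/16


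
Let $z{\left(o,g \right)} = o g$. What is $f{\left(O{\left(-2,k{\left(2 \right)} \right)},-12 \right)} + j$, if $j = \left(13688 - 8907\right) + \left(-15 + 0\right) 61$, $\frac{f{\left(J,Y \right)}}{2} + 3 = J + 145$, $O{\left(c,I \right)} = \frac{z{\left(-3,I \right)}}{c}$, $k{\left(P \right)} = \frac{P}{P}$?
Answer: $4153$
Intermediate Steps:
$z{\left(o,g \right)} = g o$
$k{\left(P \right)} = 1$
$O{\left(c,I \right)} = - \frac{3 I}{c}$ ($O{\left(c,I \right)} = \frac{I \left(-3\right)}{c} = \frac{\left(-3\right) I}{c} = - \frac{3 I}{c}$)
$f{\left(J,Y \right)} = 284 + 2 J$ ($f{\left(J,Y \right)} = -6 + 2 \left(J + 145\right) = -6 + 2 \left(145 + J\right) = -6 + \left(290 + 2 J\right) = 284 + 2 J$)
$j = 3866$ ($j = 4781 - 915 = 3866$)
$f{\left(O{\left(-2,k{\left(2 \right)} \right)},-12 \right)} + j = \left(284 + 2 \left(\left(-3\right) 1 \frac{1}{-2}\right)\right) + 3866 = \left(284 + 2 \left(\left(-3\right) 1 \left(- \frac{1}{2}\right)\right)\right) + 3866 = \left(284 + 2 \cdot \frac{3}{2}\right) + 3866 = \left(284 + 3\right) + 3866 = 287 + 3866 = 4153$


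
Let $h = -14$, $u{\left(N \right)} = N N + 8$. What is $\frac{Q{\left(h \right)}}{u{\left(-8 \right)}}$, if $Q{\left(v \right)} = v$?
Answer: $- \frac{7}{36} \approx -0.19444$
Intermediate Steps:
$u{\left(N \right)} = 8 + N^{2}$ ($u{\left(N \right)} = N^{2} + 8 = 8 + N^{2}$)
$\frac{Q{\left(h \right)}}{u{\left(-8 \right)}} = - \frac{14}{8 + \left(-8\right)^{2}} = - \frac{14}{8 + 64} = - \frac{14}{72} = \left(-14\right) \frac{1}{72} = - \frac{7}{36}$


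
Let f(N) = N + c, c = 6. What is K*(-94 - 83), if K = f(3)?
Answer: -1593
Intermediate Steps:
f(N) = 6 + N (f(N) = N + 6 = 6 + N)
K = 9 (K = 6 + 3 = 9)
K*(-94 - 83) = 9*(-94 - 83) = 9*(-177) = -1593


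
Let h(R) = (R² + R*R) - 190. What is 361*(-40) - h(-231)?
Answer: -120972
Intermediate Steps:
h(R) = -190 + 2*R² (h(R) = (R² + R²) - 190 = 2*R² - 190 = -190 + 2*R²)
361*(-40) - h(-231) = 361*(-40) - (-190 + 2*(-231)²) = -14440 - (-190 + 2*53361) = -14440 - (-190 + 106722) = -14440 - 1*106532 = -14440 - 106532 = -120972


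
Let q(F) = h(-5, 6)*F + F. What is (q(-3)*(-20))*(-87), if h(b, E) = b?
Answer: 20880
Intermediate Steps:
q(F) = -4*F (q(F) = -5*F + F = -4*F)
(q(-3)*(-20))*(-87) = (-4*(-3)*(-20))*(-87) = (12*(-20))*(-87) = -240*(-87) = 20880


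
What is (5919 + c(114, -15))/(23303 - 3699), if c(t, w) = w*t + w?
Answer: 2097/9802 ≈ 0.21394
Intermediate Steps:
c(t, w) = w + t*w (c(t, w) = t*w + w = w + t*w)
(5919 + c(114, -15))/(23303 - 3699) = (5919 - 15*(1 + 114))/(23303 - 3699) = (5919 - 15*115)/19604 = (5919 - 1725)*(1/19604) = 4194*(1/19604) = 2097/9802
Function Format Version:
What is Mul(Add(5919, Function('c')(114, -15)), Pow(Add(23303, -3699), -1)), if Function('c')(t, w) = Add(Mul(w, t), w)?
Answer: Rational(2097, 9802) ≈ 0.21394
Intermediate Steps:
Function('c')(t, w) = Add(w, Mul(t, w)) (Function('c')(t, w) = Add(Mul(t, w), w) = Add(w, Mul(t, w)))
Mul(Add(5919, Function('c')(114, -15)), Pow(Add(23303, -3699), -1)) = Mul(Add(5919, Mul(-15, Add(1, 114))), Pow(Add(23303, -3699), -1)) = Mul(Add(5919, Mul(-15, 115)), Pow(19604, -1)) = Mul(Add(5919, -1725), Rational(1, 19604)) = Mul(4194, Rational(1, 19604)) = Rational(2097, 9802)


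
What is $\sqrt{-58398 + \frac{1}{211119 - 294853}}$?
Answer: $\frac{i \sqrt{409450730268622}}{83734} \approx 241.66 i$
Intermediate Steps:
$\sqrt{-58398 + \frac{1}{211119 - 294853}} = \sqrt{-58398 + \frac{1}{-83734}} = \sqrt{-58398 - \frac{1}{83734}} = \sqrt{- \frac{4889898133}{83734}} = \frac{i \sqrt{409450730268622}}{83734}$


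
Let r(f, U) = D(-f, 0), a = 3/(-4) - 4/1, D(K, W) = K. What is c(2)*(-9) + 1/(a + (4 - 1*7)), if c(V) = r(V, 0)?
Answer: 554/31 ≈ 17.871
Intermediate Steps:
a = -19/4 (a = 3*(-¼) - 4*1 = -¾ - 4 = -19/4 ≈ -4.7500)
r(f, U) = -f
c(V) = -V
c(2)*(-9) + 1/(a + (4 - 1*7)) = -1*2*(-9) + 1/(-19/4 + (4 - 1*7)) = -2*(-9) + 1/(-19/4 + (4 - 7)) = 18 + 1/(-19/4 - 3) = 18 + 1/(-31/4) = 18 - 4/31 = 554/31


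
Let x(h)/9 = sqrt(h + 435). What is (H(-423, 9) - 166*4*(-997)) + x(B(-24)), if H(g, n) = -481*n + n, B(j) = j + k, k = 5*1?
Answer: 657688 + 36*sqrt(26) ≈ 6.5787e+5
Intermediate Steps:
k = 5
B(j) = 5 + j (B(j) = j + 5 = 5 + j)
H(g, n) = -480*n
x(h) = 9*sqrt(435 + h) (x(h) = 9*sqrt(h + 435) = 9*sqrt(435 + h))
(H(-423, 9) - 166*4*(-997)) + x(B(-24)) = (-480*9 - 166*4*(-997)) + 9*sqrt(435 + (5 - 24)) = (-4320 - 664*(-997)) + 9*sqrt(435 - 19) = (-4320 + 662008) + 9*sqrt(416) = 657688 + 9*(4*sqrt(26)) = 657688 + 36*sqrt(26)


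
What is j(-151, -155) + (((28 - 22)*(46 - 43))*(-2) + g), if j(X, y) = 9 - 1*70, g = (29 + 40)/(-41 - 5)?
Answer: -197/2 ≈ -98.500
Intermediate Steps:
g = -3/2 (g = 69/(-46) = 69*(-1/46) = -3/2 ≈ -1.5000)
j(X, y) = -61 (j(X, y) = 9 - 70 = -61)
j(-151, -155) + (((28 - 22)*(46 - 43))*(-2) + g) = -61 + (((28 - 22)*(46 - 43))*(-2) - 3/2) = -61 + ((6*3)*(-2) - 3/2) = -61 + (18*(-2) - 3/2) = -61 + (-36 - 3/2) = -61 - 75/2 = -197/2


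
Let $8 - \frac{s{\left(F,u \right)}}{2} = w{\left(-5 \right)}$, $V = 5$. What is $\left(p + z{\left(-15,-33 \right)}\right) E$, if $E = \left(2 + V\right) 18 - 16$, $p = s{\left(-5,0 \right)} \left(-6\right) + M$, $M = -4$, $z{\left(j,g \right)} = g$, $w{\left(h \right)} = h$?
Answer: $-21230$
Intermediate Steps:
$s{\left(F,u \right)} = 26$ ($s{\left(F,u \right)} = 16 - -10 = 16 + 10 = 26$)
$p = -160$ ($p = 26 \left(-6\right) - 4 = -156 - 4 = -160$)
$E = 110$ ($E = \left(2 + 5\right) 18 - 16 = 7 \cdot 18 - 16 = 126 - 16 = 110$)
$\left(p + z{\left(-15,-33 \right)}\right) E = \left(-160 - 33\right) 110 = \left(-193\right) 110 = -21230$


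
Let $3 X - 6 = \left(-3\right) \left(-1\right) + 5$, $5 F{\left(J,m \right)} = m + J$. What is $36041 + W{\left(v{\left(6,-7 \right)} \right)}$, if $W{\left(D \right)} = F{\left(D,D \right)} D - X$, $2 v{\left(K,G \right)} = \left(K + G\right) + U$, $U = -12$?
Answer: $\frac{1081597}{30} \approx 36053.0$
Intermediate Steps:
$F{\left(J,m \right)} = \frac{J}{5} + \frac{m}{5}$ ($F{\left(J,m \right)} = \frac{m + J}{5} = \frac{J + m}{5} = \frac{J}{5} + \frac{m}{5}$)
$X = \frac{14}{3}$ ($X = 2 + \frac{\left(-3\right) \left(-1\right) + 5}{3} = 2 + \frac{3 + 5}{3} = 2 + \frac{1}{3} \cdot 8 = 2 + \frac{8}{3} = \frac{14}{3} \approx 4.6667$)
$v{\left(K,G \right)} = -6 + \frac{G}{2} + \frac{K}{2}$ ($v{\left(K,G \right)} = \frac{\left(K + G\right) - 12}{2} = \frac{\left(G + K\right) - 12}{2} = \frac{-12 + G + K}{2} = -6 + \frac{G}{2} + \frac{K}{2}$)
$W{\left(D \right)} = - \frac{14}{3} + \frac{2 D^{2}}{5}$ ($W{\left(D \right)} = \left(\frac{D}{5} + \frac{D}{5}\right) D - \frac{14}{3} = \frac{2 D}{5} D - \frac{14}{3} = \frac{2 D^{2}}{5} - \frac{14}{3} = - \frac{14}{3} + \frac{2 D^{2}}{5}$)
$36041 + W{\left(v{\left(6,-7 \right)} \right)} = 36041 - \left(\frac{14}{3} - \frac{2 \left(-6 + \frac{1}{2} \left(-7\right) + \frac{1}{2} \cdot 6\right)^{2}}{5}\right) = 36041 - \left(\frac{14}{3} - \frac{2 \left(-6 - \frac{7}{2} + 3\right)^{2}}{5}\right) = 36041 - \left(\frac{14}{3} - \frac{2 \left(- \frac{13}{2}\right)^{2}}{5}\right) = 36041 + \left(- \frac{14}{3} + \frac{2}{5} \cdot \frac{169}{4}\right) = 36041 + \left(- \frac{14}{3} + \frac{169}{10}\right) = 36041 + \frac{367}{30} = \frac{1081597}{30}$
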